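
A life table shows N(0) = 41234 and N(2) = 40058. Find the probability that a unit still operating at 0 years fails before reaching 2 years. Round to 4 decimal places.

P(fail before 2 | operational at 0) = 1 − N(2)/N(0) = 1 − 40058/41234 = (1176)/41234 = 0.028520.

0.0285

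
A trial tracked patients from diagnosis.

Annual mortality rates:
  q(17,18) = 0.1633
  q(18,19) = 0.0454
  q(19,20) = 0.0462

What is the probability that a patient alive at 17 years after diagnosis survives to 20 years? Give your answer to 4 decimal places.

P(survive 17→20) = (1 − 0.1633) × (1 − 0.0454) × (1 − 0.0462).
= 0.8367 × 0.9546 × 0.9538 = 0.761813.

0.7618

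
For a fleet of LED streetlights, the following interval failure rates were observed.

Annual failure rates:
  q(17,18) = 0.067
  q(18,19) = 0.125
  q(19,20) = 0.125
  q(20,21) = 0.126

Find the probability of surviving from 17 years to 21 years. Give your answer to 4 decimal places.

0.6243

P(survive 17→21) = (1 − 0.067) × (1 − 0.125) × (1 − 0.125) × (1 − 0.126).
= 0.933 × 0.875 × 0.875 × 0.874 = 0.624323.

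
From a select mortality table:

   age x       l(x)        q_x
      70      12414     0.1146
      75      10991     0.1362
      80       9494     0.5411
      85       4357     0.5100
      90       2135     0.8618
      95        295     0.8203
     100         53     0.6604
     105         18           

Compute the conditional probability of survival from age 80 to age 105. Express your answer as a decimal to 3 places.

0.002

The conditional survival probability is l(105)/l(80) = 18/9494 = 0.001896.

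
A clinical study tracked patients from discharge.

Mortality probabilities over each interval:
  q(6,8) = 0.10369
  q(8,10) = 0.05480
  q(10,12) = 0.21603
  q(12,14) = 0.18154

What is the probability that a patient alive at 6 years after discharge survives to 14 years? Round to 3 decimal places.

0.544

The overall survival probability is (1 − 0.10369) × (1 − 0.05480) × (1 − 0.21603) × (1 − 0.18154).
= 0.89631 × 0.94520 × 0.78397 × 0.81846 = 0.543599.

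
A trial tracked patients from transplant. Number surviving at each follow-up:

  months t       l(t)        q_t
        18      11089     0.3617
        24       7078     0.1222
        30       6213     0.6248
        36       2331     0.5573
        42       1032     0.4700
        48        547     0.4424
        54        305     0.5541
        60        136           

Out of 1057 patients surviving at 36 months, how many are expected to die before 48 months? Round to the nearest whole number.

809

The relevant probability is 1 − 547/2331 = 0.765337.
Expected number = 1057 × 0.765337 = 809.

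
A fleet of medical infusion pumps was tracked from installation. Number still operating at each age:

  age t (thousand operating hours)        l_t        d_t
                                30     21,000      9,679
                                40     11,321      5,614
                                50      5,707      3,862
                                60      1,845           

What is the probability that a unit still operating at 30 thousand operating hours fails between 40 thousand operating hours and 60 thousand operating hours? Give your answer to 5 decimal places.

0.45124

This is the probability of reaching 40 but not 60, conditional on being operational at 30: (l_40 − l_60) / l_30.
= (11,321 − 1,845) / 21,000 = 9,476 / 21,000 = 0.451238.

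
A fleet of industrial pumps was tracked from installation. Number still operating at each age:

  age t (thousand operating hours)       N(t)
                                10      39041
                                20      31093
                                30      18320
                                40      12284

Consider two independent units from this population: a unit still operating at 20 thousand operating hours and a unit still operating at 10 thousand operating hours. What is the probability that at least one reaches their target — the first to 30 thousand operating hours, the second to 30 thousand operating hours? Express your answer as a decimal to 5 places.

0.78197

p₁ = N(30)/N(20) = 18320/31093 = 0.589200; p₂ = N(30)/N(10) = 18320/39041 = 0.469250.
P(at least one) = 1 − (1−p₁)(1−p₂) = 1 − 0.410800 × 0.530750 = 0.781968.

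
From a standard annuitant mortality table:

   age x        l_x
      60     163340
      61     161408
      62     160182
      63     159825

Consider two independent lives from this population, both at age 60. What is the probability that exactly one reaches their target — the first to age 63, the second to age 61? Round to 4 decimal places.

0.0328

p₁ = l_63/l_60 = 159825/163340 = 0.978480; p₂ = l_61/l_60 = 161408/163340 = 0.988172.
P(exactly one) = p₁(1−p₂) + (1−p₁)p₂ = 0.011573 + 0.021265 = 0.032839.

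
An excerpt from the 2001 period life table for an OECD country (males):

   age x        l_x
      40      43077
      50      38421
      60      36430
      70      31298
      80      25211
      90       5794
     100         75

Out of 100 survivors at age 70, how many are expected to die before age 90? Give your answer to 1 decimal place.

The relevant probability is 1 − 5794/31298 = 0.814876.
Expected number = 100 × 0.814876 = 81.5.

81.5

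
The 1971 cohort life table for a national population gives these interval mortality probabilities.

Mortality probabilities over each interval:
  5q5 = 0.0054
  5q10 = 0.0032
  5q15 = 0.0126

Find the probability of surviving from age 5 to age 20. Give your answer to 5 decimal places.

0.97893

15p5 = (1 − 0.0054) × (1 − 0.0032) × (1 − 0.0126).
= 0.9946 × 0.9968 × 0.9874 = 0.978925.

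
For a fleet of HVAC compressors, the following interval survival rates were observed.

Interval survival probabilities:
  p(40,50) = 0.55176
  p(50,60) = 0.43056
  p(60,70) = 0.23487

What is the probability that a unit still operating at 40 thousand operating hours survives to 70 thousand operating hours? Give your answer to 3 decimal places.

Survival from 40 to 70 is the product of surviving each interval: 0.55176 × 0.43056 × 0.23487.
= 0.055797.

0.056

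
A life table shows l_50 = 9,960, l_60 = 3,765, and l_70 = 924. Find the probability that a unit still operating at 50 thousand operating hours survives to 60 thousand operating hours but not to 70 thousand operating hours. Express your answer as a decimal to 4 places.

0.2852

This is the probability of reaching 60 but not 70, conditional on being operational at 50: (l_60 − l_70) / l_50.
= (3,765 − 924) / 9,960 = 2,841 / 9,960 = 0.285241.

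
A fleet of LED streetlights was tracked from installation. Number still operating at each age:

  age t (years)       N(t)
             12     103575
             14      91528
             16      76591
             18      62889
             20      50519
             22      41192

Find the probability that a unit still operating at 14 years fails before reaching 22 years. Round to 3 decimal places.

0.550

P(fail before 22 | operational at 14) = 1 − N(22)/N(14) = 1 − 41192/91528 = (50336)/91528 = 0.549952.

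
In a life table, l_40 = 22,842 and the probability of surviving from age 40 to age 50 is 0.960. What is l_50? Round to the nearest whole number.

21928

l_50 = l_40 × p = 22,842 × 0.960 = 21928.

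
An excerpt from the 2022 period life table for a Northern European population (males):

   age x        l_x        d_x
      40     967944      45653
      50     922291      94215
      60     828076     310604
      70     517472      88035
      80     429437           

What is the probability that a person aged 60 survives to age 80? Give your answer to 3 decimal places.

The conditional survival probability is l_80/l_60 = 429437/828076 = 0.518596.

0.519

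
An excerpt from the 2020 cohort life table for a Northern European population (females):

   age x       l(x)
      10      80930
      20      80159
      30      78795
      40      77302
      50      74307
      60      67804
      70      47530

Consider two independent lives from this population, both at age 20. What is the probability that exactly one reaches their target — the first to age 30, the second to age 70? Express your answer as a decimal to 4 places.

0.4102

p₁ = l(30)/l(20) = 78795/80159 = 0.982984; p₂ = l(70)/l(20) = 47530/80159 = 0.592947.
P(exactly one) = p₁(1−p₂) + (1−p₁)p₂ = 0.400127 + 0.010090 = 0.410216.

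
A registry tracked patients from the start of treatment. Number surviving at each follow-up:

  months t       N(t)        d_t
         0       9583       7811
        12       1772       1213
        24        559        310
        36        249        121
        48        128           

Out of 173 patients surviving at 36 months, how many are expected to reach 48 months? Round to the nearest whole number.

89

The relevant probability is 128/249 = 0.514056.
Expected number = 173 × 0.514056 = 89.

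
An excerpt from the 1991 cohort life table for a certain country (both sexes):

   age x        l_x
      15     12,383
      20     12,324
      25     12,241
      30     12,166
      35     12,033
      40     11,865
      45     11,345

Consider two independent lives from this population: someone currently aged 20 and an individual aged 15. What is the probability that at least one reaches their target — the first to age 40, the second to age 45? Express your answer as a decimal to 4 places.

0.9969

p₁ = l_40/l_20 = 11,865/12,324 = 0.962756; p₂ = l_45/l_15 = 11,345/12,383 = 0.916175.
P(at least one) = 1 − (1−p₁)(1−p₂) = 1 − 0.037244 × 0.083825 = 0.996878.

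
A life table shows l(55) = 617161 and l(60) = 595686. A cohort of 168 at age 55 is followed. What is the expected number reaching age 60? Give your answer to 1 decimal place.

162.2

The relevant probability is 595686/617161 = 0.965204.
Expected number = 168 × 0.965204 = 162.2.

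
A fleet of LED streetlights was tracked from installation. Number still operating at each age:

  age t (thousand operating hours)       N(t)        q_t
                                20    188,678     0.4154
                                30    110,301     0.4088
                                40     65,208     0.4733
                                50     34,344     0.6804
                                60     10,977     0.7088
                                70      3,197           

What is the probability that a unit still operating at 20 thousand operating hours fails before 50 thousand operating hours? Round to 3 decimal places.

P(fail before 50 | operational at 20) = 1 − N(50)/N(20) = 1 − 34,344/188,678 = (154,334)/188,678 = 0.817976.

0.818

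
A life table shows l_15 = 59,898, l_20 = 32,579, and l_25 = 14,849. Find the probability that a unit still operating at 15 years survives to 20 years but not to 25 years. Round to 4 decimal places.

0.2960

This is the probability of reaching 20 but not 25, conditional on being operational at 15: (l_20 − l_25) / l_15.
= (32,579 − 14,849) / 59,898 = 17,730 / 59,898 = 0.296003.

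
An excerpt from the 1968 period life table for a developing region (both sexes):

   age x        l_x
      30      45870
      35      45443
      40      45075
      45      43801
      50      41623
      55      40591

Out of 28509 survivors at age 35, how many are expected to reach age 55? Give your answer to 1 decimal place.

The relevant probability is 40591/45443 = 0.893229.
Expected number = 28509 × 0.893229 = 25465.1.

25465.1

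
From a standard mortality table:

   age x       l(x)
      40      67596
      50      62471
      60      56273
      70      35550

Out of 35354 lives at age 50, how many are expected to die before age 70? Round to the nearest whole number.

15235

The relevant probability is 1 − 35550/62471 = 0.430936.
Expected number = 35354 × 0.430936 = 15235.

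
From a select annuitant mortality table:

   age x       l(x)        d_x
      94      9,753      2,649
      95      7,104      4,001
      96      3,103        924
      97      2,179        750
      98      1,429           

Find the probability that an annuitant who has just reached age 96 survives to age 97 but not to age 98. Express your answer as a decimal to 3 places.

0.242

This is the probability of reaching 97 but not 98, conditional on being alive at 96: (l(97) − l(98)) / l(96).
= (2,179 − 1,429) / 3,103 = 750 / 3,103 = 0.241702.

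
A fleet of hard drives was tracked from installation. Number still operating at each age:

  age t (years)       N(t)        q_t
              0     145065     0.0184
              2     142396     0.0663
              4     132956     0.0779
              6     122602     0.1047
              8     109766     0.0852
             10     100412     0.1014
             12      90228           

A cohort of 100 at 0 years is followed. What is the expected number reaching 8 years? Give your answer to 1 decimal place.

75.7

The relevant probability is 109766/145065 = 0.756668.
Expected number = 100 × 0.756668 = 75.7.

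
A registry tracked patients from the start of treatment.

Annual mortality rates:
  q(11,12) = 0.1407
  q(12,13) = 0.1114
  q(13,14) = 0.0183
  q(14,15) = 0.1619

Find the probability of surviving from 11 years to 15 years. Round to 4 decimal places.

0.6282

Chaining the interval survival probabilities: (1 − 0.1407) × (1 − 0.1114) × (1 − 0.0183) × (1 − 0.1619).
= 0.8593 × 0.8886 × 0.9817 × 0.8381 = 0.628240.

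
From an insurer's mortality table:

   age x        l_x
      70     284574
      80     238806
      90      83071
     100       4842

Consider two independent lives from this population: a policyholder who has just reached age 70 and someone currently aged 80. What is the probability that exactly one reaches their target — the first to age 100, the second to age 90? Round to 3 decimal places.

0.353

p₁ = l_100/l_70 = 4842/284574 = 0.017015; p₂ = l_90/l_80 = 83071/238806 = 0.347860.
P(exactly one) = p₁(1−p₂) + (1−p₁)p₂ = 0.011096 + 0.341941 = 0.353037.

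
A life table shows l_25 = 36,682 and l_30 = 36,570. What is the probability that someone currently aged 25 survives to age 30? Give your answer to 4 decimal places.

We want 5p25 = l_30/l_25.
The conditional survival probability is l_30/l_25 = 36,570/36,682 = 0.996947.

0.9969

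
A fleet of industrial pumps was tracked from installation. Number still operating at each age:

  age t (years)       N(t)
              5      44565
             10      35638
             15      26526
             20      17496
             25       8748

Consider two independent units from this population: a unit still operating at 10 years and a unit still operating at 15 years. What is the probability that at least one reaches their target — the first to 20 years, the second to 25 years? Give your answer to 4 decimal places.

0.6588

p₁ = N(20)/N(10) = 17496/35638 = 0.490937; p₂ = N(25)/N(15) = 8748/26526 = 0.329790.
P(at least one) = 1 − (1−p₁)(1−p₂) = 1 − 0.509063 × 0.670210 = 0.658821.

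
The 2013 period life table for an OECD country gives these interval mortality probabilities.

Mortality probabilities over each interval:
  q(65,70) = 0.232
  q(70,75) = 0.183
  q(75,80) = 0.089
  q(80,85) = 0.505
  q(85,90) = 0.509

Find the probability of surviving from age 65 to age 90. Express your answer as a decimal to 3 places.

The overall survival probability is (1 − 0.232) × (1 − 0.183) × (1 − 0.089) × (1 − 0.505) × (1 − 0.509).
= 0.768 × 0.817 × 0.911 × 0.495 × 0.491 = 0.138928.

0.139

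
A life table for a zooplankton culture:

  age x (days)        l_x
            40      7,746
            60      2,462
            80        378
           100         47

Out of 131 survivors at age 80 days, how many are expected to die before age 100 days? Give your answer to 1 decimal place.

The relevant probability is 1 − 47/378 = 0.875661.
Expected number = 131 × 0.875661 = 114.7.

114.7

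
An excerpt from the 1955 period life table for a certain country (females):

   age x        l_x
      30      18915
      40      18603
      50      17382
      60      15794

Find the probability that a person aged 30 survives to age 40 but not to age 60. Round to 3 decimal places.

We want 10|20q30 = (l_40 − l_60)/l_30.
This is the probability of reaching 40 but not 60, conditional on being alive at 30: (l_40 − l_60) / l_30.
= (18603 − 15794) / 18915 = 2809 / 18915 = 0.148506.

0.149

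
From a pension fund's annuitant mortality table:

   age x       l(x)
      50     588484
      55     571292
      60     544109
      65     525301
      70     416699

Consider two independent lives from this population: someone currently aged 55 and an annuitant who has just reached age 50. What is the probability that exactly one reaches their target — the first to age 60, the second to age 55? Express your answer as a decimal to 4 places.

p₁ = l(60)/l(55) = 544109/571292 = 0.952418; p₂ = l(55)/l(50) = 571292/588484 = 0.970786.
P(exactly one) = p₁(1−p₂) + (1−p₁)p₂ = 0.027824 + 0.046192 = 0.074016.

0.0740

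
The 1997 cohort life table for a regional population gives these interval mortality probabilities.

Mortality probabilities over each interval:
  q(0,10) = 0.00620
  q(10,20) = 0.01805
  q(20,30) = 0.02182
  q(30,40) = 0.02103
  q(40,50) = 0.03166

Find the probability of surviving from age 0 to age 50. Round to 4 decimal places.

The overall survival probability is (1 − 0.00620) × (1 − 0.01805) × (1 − 0.02182) × (1 − 0.02103) × (1 − 0.03166).
= 0.99380 × 0.98195 × 0.97818 × 0.97897 × 0.96834 = 0.904908.

0.9049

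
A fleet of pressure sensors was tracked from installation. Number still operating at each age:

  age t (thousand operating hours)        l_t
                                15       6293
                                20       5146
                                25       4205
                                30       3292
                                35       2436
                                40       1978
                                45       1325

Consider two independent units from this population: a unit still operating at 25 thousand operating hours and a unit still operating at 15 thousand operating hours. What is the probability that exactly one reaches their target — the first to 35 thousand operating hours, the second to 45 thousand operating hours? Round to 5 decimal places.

p₁ = l_35/l_25 = 2436/4205 = 0.579310; p₂ = l_45/l_15 = 1325/6293 = 0.210551.
P(exactly one) = p₁(1−p₂) + (1−p₁)p₂ = 0.457336 + 0.088577 = 0.545912.

0.54591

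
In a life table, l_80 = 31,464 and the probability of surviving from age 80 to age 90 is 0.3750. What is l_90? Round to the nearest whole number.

11799

l_90 = l_80 × p = 31,464 × 0.3750 = 11799.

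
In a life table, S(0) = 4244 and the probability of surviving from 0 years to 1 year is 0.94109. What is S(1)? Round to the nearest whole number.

3994

S(1) = S(0) × p = 4244 × 0.94109 = 3994.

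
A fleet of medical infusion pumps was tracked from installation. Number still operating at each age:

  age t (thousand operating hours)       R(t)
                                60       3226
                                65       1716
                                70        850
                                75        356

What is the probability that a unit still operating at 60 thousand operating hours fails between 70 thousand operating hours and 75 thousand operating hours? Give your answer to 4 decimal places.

0.1531

This is the probability of reaching 70 but not 75, conditional on being operational at 60: (R(70) − R(75)) / R(60).
= (850 − 356) / 3226 = 494 / 3226 = 0.153131.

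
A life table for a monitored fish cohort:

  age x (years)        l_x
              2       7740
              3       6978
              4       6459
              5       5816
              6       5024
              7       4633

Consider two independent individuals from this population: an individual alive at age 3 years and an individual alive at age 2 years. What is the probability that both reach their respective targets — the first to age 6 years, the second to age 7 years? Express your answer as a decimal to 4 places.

p₁ = l_6/l_3 = 5024/6978 = 0.719977; p₂ = l_7/l_2 = 4633/7740 = 0.598579.
P(both) = p₁ × p₂ = 0.719977 × 0.598579 = 0.430963.

0.4310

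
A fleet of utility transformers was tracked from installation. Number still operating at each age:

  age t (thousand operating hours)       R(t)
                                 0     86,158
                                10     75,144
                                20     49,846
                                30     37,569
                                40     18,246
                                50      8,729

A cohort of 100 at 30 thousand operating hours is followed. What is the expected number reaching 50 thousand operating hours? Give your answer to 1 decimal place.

23.2

The relevant probability is 8,729/37,569 = 0.232346.
Expected number = 100 × 0.232346 = 23.2.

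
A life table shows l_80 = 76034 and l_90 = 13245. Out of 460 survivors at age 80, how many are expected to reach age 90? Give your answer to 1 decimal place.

The relevant probability is 13245/76034 = 0.174198.
Expected number = 460 × 0.174198 = 80.1.

80.1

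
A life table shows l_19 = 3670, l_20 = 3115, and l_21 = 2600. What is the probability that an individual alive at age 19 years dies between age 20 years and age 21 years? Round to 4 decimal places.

0.1403

This is the probability of reaching 20 but not 21, conditional on being alive at 19: (l_20 − l_21) / l_19.
= (3115 − 2600) / 3670 = 515 / 3670 = 0.140327.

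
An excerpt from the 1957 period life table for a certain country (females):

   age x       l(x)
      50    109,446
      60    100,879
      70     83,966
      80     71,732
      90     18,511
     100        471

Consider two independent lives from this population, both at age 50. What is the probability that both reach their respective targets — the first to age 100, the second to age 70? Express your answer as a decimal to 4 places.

p₁ = l(100)/l(50) = 471/109,446 = 0.004303; p₂ = l(70)/l(50) = 83,966/109,446 = 0.767191.
P(both) = p₁ × p₂ = 0.004303 × 0.767191 = 0.003301.

0.0033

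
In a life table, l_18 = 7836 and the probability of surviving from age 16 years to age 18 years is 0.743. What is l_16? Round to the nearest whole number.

10546

l_16 = l_18 / p = 7836 / 0.743 = 10546.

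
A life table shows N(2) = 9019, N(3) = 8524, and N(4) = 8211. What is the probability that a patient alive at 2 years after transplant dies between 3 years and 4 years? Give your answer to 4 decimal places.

0.0347

This is the probability of reaching 3 but not 4, conditional on being alive at 2: (N(3) − N(4)) / N(2).
= (8524 − 8211) / 9019 = 313 / 9019 = 0.034705.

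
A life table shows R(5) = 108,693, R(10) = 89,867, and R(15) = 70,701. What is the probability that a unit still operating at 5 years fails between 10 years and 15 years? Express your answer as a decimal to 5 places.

This is the probability of reaching 10 but not 15, conditional on being operational at 5: (R(10) − R(15)) / R(5).
= (89,867 − 70,701) / 108,693 = 19,166 / 108,693 = 0.176332.

0.17633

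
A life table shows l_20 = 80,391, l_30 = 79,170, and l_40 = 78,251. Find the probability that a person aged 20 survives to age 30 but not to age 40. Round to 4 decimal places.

We want 10|10q20 = (l_30 − l_40)/l_20.
This is the probability of reaching 30 but not 40, conditional on being alive at 20: (l_30 − l_40) / l_20.
= (79,170 − 78,251) / 80,391 = 919 / 80,391 = 0.011432.

0.0114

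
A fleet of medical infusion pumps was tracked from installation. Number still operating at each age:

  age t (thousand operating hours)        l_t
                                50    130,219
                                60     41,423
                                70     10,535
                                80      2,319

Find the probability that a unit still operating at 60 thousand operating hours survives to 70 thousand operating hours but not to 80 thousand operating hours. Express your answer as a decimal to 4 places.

0.1983

This is the probability of reaching 70 but not 80, conditional on being operational at 60: (l_70 − l_80) / l_60.
= (10,535 − 2,319) / 41,423 = 8,216 / 41,423 = 0.198344.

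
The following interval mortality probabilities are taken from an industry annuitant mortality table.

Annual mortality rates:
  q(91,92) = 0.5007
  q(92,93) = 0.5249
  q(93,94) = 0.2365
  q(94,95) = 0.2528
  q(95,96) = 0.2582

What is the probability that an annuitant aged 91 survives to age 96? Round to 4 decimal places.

P(survive 91→96) = (1 − 0.5007) × (1 − 0.5249) × (1 − 0.2365) × (1 − 0.2528) × (1 − 0.2582).
= 0.4993 × 0.4751 × 0.7635 × 0.7472 × 0.7418 = 0.100387.

0.1004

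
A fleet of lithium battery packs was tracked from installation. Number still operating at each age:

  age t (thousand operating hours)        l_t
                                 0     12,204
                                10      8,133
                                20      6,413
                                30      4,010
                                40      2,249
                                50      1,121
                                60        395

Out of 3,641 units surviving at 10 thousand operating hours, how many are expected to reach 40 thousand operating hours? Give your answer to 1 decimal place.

The relevant probability is 2,249/8,133 = 0.276528.
Expected number = 3,641 × 0.276528 = 1006.8.

1006.8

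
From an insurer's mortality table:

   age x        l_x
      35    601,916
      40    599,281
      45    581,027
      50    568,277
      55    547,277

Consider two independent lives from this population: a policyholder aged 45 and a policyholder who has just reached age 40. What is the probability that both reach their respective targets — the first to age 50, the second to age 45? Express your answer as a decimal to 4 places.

p₁ = l_50/l_45 = 568,277/581,027 = 0.978056; p₂ = l_45/l_40 = 581,027/599,281 = 0.969540.
P(both) = p₁ × p₂ = 0.978056 × 0.969540 = 0.948264.

0.9483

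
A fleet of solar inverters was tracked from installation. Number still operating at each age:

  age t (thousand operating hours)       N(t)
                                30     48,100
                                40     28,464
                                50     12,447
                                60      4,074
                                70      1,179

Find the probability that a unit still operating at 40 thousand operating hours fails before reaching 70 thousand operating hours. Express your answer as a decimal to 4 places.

P(fail before 70 | operational at 40) = 1 − N(70)/N(40) = 1 − 1,179/28,464 = (27,285)/28,464 = 0.958579.

0.9586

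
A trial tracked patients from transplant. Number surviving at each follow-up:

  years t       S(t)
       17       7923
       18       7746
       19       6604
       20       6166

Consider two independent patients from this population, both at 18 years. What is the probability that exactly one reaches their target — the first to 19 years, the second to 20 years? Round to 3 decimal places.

p₁ = S(19)/S(18) = 6604/7746 = 0.852569; p₂ = S(20)/S(18) = 6166/7746 = 0.796024.
P(exactly one) = p₁(1−p₂) + (1−p₁)p₂ = 0.173904 + 0.117359 = 0.291262.

0.291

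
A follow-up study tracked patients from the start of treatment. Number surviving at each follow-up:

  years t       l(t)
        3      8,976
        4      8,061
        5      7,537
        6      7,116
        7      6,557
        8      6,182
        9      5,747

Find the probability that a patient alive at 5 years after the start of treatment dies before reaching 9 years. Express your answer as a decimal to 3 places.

0.237

P(die before 9 | alive at 5) = 1 − l(9)/l(5) = 1 − 5,747/7,537 = (1,790)/7,537 = 0.237495.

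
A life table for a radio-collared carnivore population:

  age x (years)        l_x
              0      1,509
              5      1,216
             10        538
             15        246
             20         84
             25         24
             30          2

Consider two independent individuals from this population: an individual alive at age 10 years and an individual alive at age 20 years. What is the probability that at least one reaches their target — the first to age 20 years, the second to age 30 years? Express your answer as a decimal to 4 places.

0.1762

p₁ = l_20/l_10 = 84/538 = 0.156134; p₂ = l_30/l_20 = 2/84 = 0.023810.
P(at least one) = 1 − (1−p₁)(1−p₂) = 1 − 0.843866 × 0.976190 = 0.176226.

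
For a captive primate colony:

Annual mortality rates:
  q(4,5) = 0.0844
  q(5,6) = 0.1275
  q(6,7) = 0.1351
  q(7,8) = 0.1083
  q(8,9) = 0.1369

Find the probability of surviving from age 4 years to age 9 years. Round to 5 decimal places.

P(survive 4→9) = (1 − 0.0844) × (1 − 0.1275) × (1 − 0.1351) × (1 − 0.1083) × (1 − 0.1369).
= 0.9156 × 0.8725 × 0.8649 × 0.8917 × 0.8631 = 0.531762.

0.53176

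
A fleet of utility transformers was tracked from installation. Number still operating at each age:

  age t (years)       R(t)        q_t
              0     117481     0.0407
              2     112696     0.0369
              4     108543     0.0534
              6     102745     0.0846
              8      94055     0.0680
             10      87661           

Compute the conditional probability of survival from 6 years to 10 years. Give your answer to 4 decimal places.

0.8532

The conditional survival probability is R(10)/R(6) = 87661/102745 = 0.853190.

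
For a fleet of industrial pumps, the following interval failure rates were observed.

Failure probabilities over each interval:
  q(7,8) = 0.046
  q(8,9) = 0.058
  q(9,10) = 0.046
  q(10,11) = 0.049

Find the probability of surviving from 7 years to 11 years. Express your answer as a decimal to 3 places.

Chaining the interval survival probabilities: (1 − 0.046) × (1 − 0.058) × (1 − 0.046) × (1 − 0.049).
= 0.954 × 0.942 × 0.954 × 0.951 = 0.815320.

0.815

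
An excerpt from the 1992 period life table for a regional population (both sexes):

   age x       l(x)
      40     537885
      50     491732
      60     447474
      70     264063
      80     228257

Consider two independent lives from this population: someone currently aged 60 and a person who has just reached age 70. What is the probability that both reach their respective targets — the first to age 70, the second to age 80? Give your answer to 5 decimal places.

0.51010

p₁ = l(70)/l(60) = 264063/447474 = 0.590119; p₂ = l(80)/l(70) = 228257/264063 = 0.864404.
P(both) = p₁ × p₂ = 0.590119 × 0.864404 = 0.510101.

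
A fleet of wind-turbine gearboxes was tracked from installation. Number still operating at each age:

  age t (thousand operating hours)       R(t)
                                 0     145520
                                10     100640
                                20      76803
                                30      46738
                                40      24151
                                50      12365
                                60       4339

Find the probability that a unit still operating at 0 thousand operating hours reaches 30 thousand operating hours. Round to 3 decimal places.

0.321

The conditional survival probability is R(30)/R(0) = 46738/145520 = 0.321179.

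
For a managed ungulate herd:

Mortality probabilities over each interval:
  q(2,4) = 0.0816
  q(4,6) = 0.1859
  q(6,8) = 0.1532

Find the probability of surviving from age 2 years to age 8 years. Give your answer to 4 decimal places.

0.6331

The overall survival probability is (1 − 0.0816) × (1 − 0.1859) × (1 − 0.1532).
= 0.9184 × 0.8141 × 0.8468 = 0.633126.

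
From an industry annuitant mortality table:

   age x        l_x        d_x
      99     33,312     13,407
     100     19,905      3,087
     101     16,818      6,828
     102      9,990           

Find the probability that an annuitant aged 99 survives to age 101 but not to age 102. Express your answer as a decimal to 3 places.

0.205

This is the probability of reaching 101 but not 102, conditional on being alive at 99: (l_101 − l_102) / l_99.
= (16,818 − 9,990) / 33,312 = 6,828 / 33,312 = 0.204971.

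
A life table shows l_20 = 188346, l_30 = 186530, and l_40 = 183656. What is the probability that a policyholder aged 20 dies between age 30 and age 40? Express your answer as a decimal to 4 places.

We want 10|10q20 = (l_30 − l_40)/l_20.
This is the probability of reaching 30 but not 40, conditional on being alive at 20: (l_30 − l_40) / l_20.
= (186530 − 183656) / 188346 = 2874 / 188346 = 0.015259.

0.0153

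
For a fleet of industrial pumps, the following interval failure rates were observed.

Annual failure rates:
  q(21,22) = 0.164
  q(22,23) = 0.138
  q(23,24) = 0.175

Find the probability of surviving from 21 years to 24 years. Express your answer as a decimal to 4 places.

0.5945

Survival from 21 to 24 is the product of surviving each interval: (1 − 0.164) × (1 − 0.138) × (1 − 0.175).
= 0.836 × 0.862 × 0.825 = 0.594521.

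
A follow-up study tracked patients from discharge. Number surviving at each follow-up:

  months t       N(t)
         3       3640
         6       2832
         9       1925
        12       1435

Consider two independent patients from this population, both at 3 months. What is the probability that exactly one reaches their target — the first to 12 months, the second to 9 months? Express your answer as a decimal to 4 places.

0.5061

p₁ = N(12)/N(3) = 1435/3640 = 0.394231; p₂ = N(9)/N(3) = 1925/3640 = 0.528846.
P(exactly one) = p₁(1−p₂) + (1−p₁)p₂ = 0.185744 + 0.320359 = 0.506102.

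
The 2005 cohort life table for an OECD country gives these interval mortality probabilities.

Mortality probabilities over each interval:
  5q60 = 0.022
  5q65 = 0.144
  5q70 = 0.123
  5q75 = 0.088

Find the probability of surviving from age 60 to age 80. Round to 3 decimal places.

0.670

The overall survival probability is (1 − 0.022) × (1 − 0.144) × (1 − 0.123) × (1 − 0.088).
= 0.978 × 0.856 × 0.877 × 0.912 = 0.669587.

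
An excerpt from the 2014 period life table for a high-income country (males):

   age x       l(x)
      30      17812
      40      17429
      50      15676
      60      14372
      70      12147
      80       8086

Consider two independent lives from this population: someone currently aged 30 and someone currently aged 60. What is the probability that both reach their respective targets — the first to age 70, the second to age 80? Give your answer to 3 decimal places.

0.384

p₁ = l(70)/l(30) = 12147/17812 = 0.681956; p₂ = l(80)/l(60) = 8086/14372 = 0.562622.
P(both) = p₁ × p₂ = 0.681956 × 0.562622 = 0.383683.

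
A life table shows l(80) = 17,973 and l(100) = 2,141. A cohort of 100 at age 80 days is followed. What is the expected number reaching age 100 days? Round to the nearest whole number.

12

The relevant probability is 2,141/17,973 = 0.119123.
Expected number = 100 × 0.119123 = 12.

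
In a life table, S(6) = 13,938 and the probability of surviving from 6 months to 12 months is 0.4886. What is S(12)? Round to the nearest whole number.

S(12) = S(6) × p = 13,938 × 0.4886 = 6810.

6810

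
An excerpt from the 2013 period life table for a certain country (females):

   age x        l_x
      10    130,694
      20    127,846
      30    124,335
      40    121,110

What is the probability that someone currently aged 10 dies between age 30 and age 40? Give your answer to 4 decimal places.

We want 20|10q10 = (l_30 − l_40)/l_10.
This is the probability of reaching 30 but not 40, conditional on being alive at 10: (l_30 − l_40) / l_10.
= (124,335 − 121,110) / 130,694 = 3,225 / 130,694 = 0.024676.

0.0247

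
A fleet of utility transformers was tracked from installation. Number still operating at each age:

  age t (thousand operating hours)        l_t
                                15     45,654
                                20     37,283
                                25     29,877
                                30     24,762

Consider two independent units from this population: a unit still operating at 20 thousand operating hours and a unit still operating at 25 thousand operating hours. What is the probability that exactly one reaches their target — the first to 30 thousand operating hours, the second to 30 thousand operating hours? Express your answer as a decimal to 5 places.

p₁ = l_30/l_20 = 24,762/37,283 = 0.664163; p₂ = l_30/l_25 = 24,762/29,877 = 0.828798.
P(exactly one) = p₁(1−p₂) + (1−p₁)p₂ = 0.113706 + 0.278341 = 0.392047.

0.39205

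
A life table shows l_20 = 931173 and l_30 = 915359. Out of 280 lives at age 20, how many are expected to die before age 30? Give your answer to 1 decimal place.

4.8

The relevant probability is 1 − 915359/931173 = 0.016983.
Expected number = 280 × 0.016983 = 4.8.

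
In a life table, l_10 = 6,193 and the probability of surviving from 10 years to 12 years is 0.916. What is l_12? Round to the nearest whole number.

l_12 = l_10 × p = 6,193 × 0.916 = 5673.

5673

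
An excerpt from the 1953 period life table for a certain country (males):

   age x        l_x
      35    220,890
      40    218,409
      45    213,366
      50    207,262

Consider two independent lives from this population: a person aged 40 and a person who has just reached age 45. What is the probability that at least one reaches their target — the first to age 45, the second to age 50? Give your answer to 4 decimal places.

0.9993

p₁ = l_45/l_40 = 213,366/218,409 = 0.976910; p₂ = l_50/l_45 = 207,262/213,366 = 0.971392.
P(at least one) = 1 − (1−p₁)(1−p₂) = 1 − 0.023090 × 0.028608 = 0.999339.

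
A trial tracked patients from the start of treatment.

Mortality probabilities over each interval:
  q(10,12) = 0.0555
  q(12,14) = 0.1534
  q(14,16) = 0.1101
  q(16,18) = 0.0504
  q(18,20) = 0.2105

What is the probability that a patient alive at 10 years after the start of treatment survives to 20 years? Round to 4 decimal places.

The overall survival probability is (1 − 0.0555) × (1 − 0.1534) × (1 − 0.1101) × (1 − 0.0504) × (1 − 0.2105).
= 0.9445 × 0.8466 × 0.8899 × 0.9496 × 0.7895 = 0.533475.

0.5335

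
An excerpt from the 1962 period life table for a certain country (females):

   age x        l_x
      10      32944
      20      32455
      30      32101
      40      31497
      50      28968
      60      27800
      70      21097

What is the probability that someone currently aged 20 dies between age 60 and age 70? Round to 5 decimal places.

0.20653

This is the probability of reaching 60 but not 70, conditional on being alive at 20: (l_60 − l_70) / l_20.
= (27800 − 21097) / 32455 = 6703 / 32455 = 0.206532.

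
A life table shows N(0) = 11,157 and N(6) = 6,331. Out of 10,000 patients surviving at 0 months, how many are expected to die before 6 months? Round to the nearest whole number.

4326

The relevant probability is 1 − 6,331/11,157 = 0.432554.
Expected number = 10,000 × 0.432554 = 4326.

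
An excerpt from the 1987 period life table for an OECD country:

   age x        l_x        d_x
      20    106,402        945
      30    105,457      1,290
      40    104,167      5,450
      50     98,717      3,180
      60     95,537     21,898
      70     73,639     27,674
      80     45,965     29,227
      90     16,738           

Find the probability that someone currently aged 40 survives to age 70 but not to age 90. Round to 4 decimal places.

This is the probability of reaching 70 but not 90, conditional on being alive at 40: (l_70 − l_90) / l_40.
= (73,639 − 16,738) / 104,167 = 56,901 / 104,167 = 0.546248.

0.5462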